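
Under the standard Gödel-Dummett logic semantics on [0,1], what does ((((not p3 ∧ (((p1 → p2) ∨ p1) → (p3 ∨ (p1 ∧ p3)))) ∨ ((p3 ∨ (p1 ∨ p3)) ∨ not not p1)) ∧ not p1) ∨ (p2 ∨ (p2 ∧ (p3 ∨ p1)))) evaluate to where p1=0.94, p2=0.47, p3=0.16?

0.47

not p3: Gödel ¬ of 0.16 = 0 (operand ≠ 0)
(p1 → p2): 0.94 > 0.47, so result = 0.47
((p1 → p2) ∨ p1) = max(0.47, 0.94) = 0.94
(p1 ∧ p3) = min(0.94, 0.16) = 0.16
(p3 ∨ (p1 ∧ p3)) = max(0.16, 0.16) = 0.16
(((p1 → p2) ∨ p1) → (p3 ∨ (p1 ∧ p3))): 0.94 > 0.16, so result = 0.16
(not p3 ∧ (((p1 → p2) ∨ p1) → (p3 ∨ (p1 ∧ p3)))) = min(0, 0.16) = 0
(p1 ∨ p3) = max(0.94, 0.16) = 0.94
(p3 ∨ (p1 ∨ p3)) = max(0.16, 0.94) = 0.94
not p1: Gödel ¬ of 0.94 = 0 (operand ≠ 0)
not not p1: Gödel ¬ of 0 = 1 (operand is 0)
((p3 ∨ (p1 ∨ p3)) ∨ not not p1) = max(0.94, 1) = 1
((not p3 ∧ (((p1 → p2) ∨ p1) → (p3 ∨ (p1 ∧ p3)))) ∨ ((p3 ∨ (p1 ∨ p3)) ∨ not not p1)) = max(0, 1) = 1
not p1: Gödel ¬ of 0.94 = 0 (operand ≠ 0)
(((not p3 ∧ (((p1 → p2) ∨ p1) → (p3 ∨ (p1 ∧ p3)))) ∨ ((p3 ∨ (p1 ∨ p3)) ∨ not not p1)) ∧ not p1) = min(1, 0) = 0
(p3 ∨ p1) = max(0.16, 0.94) = 0.94
(p2 ∧ (p3 ∨ p1)) = min(0.47, 0.94) = 0.47
(p2 ∨ (p2 ∧ (p3 ∨ p1))) = max(0.47, 0.47) = 0.47
((((not p3 ∧ (((p1 → p2) ∨ p1) → (p3 ∨ (p1 ∧ p3)))) ∨ ((p3 ∨ (p1 ∨ p3)) ∨ not not p1)) ∧ not p1) ∨ (p2 ∨ (p2 ∧ (p3 ∨ p1)))) = max(0, 0.47) = 0.47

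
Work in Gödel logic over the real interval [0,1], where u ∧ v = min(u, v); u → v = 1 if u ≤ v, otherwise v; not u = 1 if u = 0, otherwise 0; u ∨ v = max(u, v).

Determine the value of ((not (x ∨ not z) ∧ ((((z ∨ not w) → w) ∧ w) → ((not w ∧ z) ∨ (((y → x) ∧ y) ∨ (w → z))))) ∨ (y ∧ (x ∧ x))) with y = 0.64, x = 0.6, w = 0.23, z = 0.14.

0.60

not z: Gödel ¬ of 0.14 = 0 (operand ≠ 0)
(x ∨ not z) = max(0.6, 0) = 0.6
not (x ∨ not z): Gödel ¬ of 0.6 = 0 (operand ≠ 0)
not w: Gödel ¬ of 0.23 = 0 (operand ≠ 0)
(z ∨ not w) = max(0.14, 0) = 0.14
((z ∨ not w) → w): 0.14 ≤ 0.23, so result = 1
(((z ∨ not w) → w) ∧ w) = min(1, 0.23) = 0.23
not w: Gödel ¬ of 0.23 = 0 (operand ≠ 0)
(not w ∧ z) = min(0, 0.14) = 0
(y → x): 0.64 > 0.6, so result = 0.6
((y → x) ∧ y) = min(0.6, 0.64) = 0.6
(w → z): 0.23 > 0.14, so result = 0.14
(((y → x) ∧ y) ∨ (w → z)) = max(0.6, 0.14) = 0.6
((not w ∧ z) ∨ (((y → x) ∧ y) ∨ (w → z))) = max(0, 0.6) = 0.6
((((z ∨ not w) → w) ∧ w) → ((not w ∧ z) ∨ (((y → x) ∧ y) ∨ (w → z)))): 0.23 ≤ 0.6, so result = 1
(not (x ∨ not z) ∧ ((((z ∨ not w) → w) ∧ w) → ((not w ∧ z) ∨ (((y → x) ∧ y) ∨ (w → z))))) = min(0, 1) = 0
(x ∧ x) = min(0.6, 0.6) = 0.6
(y ∧ (x ∧ x)) = min(0.64, 0.6) = 0.6
((not (x ∨ not z) ∧ ((((z ∨ not w) → w) ∧ w) → ((not w ∧ z) ∨ (((y → x) ∧ y) ∨ (w → z))))) ∨ (y ∧ (x ∧ x))) = max(0, 0.6) = 0.6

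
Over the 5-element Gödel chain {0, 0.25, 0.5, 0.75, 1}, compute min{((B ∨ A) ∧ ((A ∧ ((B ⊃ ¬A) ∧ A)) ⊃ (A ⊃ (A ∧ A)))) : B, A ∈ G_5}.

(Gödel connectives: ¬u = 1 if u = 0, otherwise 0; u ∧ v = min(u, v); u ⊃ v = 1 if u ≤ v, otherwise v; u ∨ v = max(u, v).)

0.00

The minimum is attained at B = 0, A = 0:
  (B ∨ A) = max(0, 0) = 0
  ¬A: Gödel ¬ of 0 = 1 (operand is 0)
  (B ⊃ ¬A): 0 ≤ 1, so result = 1
  ((B ⊃ ¬A) ∧ A) = min(1, 0) = 0
  (A ∧ ((B ⊃ ¬A) ∧ A)) = min(0, 0) = 0
  (A ∧ A) = min(0, 0) = 0
  (A ⊃ (A ∧ A)): 0 ≤ 0, so result = 1
  ((A ∧ ((B ⊃ ¬A) ∧ A)) ⊃ (A ⊃ (A ∧ A))): 0 ≤ 1, so result = 1
  ((B ∨ A) ∧ ((A ∧ ((B ⊃ ¬A) ∧ A)) ⊃ (A ⊃ (A ∧ A)))) = min(0, 1) = 0
Checking all 25 assignments confirms none give a value below 0.00.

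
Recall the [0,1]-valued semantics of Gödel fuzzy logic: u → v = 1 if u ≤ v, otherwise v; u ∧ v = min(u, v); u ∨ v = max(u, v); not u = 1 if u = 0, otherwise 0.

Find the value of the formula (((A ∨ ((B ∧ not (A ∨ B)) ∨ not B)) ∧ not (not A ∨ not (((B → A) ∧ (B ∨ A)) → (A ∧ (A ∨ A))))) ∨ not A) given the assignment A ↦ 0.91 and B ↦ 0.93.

(A ∨ B) = max(0.91, 0.93) = 0.93
not (A ∨ B): Gödel ¬ of 0.93 = 0 (operand ≠ 0)
(B ∧ not (A ∨ B)) = min(0.93, 0) = 0
not B: Gödel ¬ of 0.93 = 0 (operand ≠ 0)
((B ∧ not (A ∨ B)) ∨ not B) = max(0, 0) = 0
(A ∨ ((B ∧ not (A ∨ B)) ∨ not B)) = max(0.91, 0) = 0.91
not A: Gödel ¬ of 0.91 = 0 (operand ≠ 0)
(B → A): 0.93 > 0.91, so result = 0.91
(B ∨ A) = max(0.93, 0.91) = 0.93
((B → A) ∧ (B ∨ A)) = min(0.91, 0.93) = 0.91
(A ∨ A) = max(0.91, 0.91) = 0.91
(A ∧ (A ∨ A)) = min(0.91, 0.91) = 0.91
(((B → A) ∧ (B ∨ A)) → (A ∧ (A ∨ A))): 0.91 ≤ 0.91, so result = 1
not (((B → A) ∧ (B ∨ A)) → (A ∧ (A ∨ A))): Gödel ¬ of 1 = 0 (operand ≠ 0)
(not A ∨ not (((B → A) ∧ (B ∨ A)) → (A ∧ (A ∨ A)))) = max(0, 0) = 0
not (not A ∨ not (((B → A) ∧ (B ∨ A)) → (A ∧ (A ∨ A)))): Gödel ¬ of 0 = 1 (operand is 0)
((A ∨ ((B ∧ not (A ∨ B)) ∨ not B)) ∧ not (not A ∨ not (((B → A) ∧ (B ∨ A)) → (A ∧ (A ∨ A))))) = min(0.91, 1) = 0.91
not A: Gödel ¬ of 0.91 = 0 (operand ≠ 0)
(((A ∨ ((B ∧ not (A ∨ B)) ∨ not B)) ∧ not (not A ∨ not (((B → A) ∧ (B ∨ A)) → (A ∧ (A ∨ A))))) ∨ not A) = max(0.91, 0) = 0.91

0.91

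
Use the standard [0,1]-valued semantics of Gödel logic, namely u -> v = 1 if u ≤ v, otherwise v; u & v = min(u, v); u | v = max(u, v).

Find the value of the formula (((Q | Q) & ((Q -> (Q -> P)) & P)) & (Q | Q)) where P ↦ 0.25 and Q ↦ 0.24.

0.24

(Q | Q) = max(0.24, 0.24) = 0.24
(Q -> P): 0.24 ≤ 0.25, so result = 1
(Q -> (Q -> P)): 0.24 ≤ 1, so result = 1
((Q -> (Q -> P)) & P) = min(1, 0.25) = 0.25
((Q | Q) & ((Q -> (Q -> P)) & P)) = min(0.24, 0.25) = 0.24
(Q | Q) = max(0.24, 0.24) = 0.24
(((Q | Q) & ((Q -> (Q -> P)) & P)) & (Q | Q)) = min(0.24, 0.24) = 0.24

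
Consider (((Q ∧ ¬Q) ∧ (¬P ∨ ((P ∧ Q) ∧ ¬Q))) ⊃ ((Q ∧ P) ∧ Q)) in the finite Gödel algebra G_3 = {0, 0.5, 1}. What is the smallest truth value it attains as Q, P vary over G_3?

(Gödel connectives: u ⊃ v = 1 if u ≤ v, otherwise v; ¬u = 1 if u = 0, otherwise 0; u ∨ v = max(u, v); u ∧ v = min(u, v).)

Every assignment gives 1. For instance at Q = 0, P = 0:
  ¬Q: Gödel ¬ of 0 = 1 (operand is 0)
  (Q ∧ ¬Q) = min(0, 1) = 0
  ¬P: Gödel ¬ of 0 = 1 (operand is 0)
  (P ∧ Q) = min(0, 0) = 0
  ¬Q: Gödel ¬ of 0 = 1 (operand is 0)
  ((P ∧ Q) ∧ ¬Q) = min(0, 1) = 0
  (¬P ∨ ((P ∧ Q) ∧ ¬Q)) = max(1, 0) = 1
  ((Q ∧ ¬Q) ∧ (¬P ∨ ((P ∧ Q) ∧ ¬Q))) = min(0, 1) = 0
  (Q ∧ P) = min(0, 0) = 0
  ((Q ∧ P) ∧ Q) = min(0, 0) = 0
  (((Q ∧ ¬Q) ∧ (¬P ∨ ((P ∧ Q) ∧ ¬Q))) ⊃ ((Q ∧ P) ∧ Q)): 0 ≤ 0, so result = 1
All 9 assignments give value 1 — the formula is a G_3-tautology.

1.00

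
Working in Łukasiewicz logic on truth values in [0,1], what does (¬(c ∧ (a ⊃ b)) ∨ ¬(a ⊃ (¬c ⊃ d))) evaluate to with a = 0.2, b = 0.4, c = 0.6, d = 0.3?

(a ⊃ b): min(1, 1 − 0.2 + 0.4) = 1
(c ∧ (a ⊃ b)) = min(0.6, 1) = 0.6
¬(c ∧ (a ⊃ b)): Łukasiewicz ¬ gives 1 − 0.6 = 0.4
¬c: Łukasiewicz ¬ gives 1 − 0.6 = 0.4
(¬c ⊃ d): min(1, 1 − 0.4 + 0.3) = 0.9
(a ⊃ (¬c ⊃ d)): min(1, 1 − 0.2 + 0.9) = 1
¬(a ⊃ (¬c ⊃ d)): Łukasiewicz ¬ gives 1 − 1 = 0
(¬(c ∧ (a ⊃ b)) ∨ ¬(a ⊃ (¬c ⊃ d))) = max(0.4, 0) = 0.4

0.40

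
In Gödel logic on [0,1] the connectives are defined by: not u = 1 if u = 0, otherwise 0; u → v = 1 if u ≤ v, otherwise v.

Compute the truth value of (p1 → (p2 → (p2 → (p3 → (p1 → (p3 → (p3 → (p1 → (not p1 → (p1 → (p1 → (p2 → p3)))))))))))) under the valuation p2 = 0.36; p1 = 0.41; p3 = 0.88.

1.00

not p1: Gödel ¬ of 0.41 = 0 (operand ≠ 0)
(p2 → p3): 0.36 ≤ 0.88, so result = 1
(p1 → (p2 → p3)): 0.41 ≤ 1, so result = 1
(p1 → (p1 → (p2 → p3))): 0.41 ≤ 1, so result = 1
(not p1 → (p1 → (p1 → (p2 → p3)))): 0 ≤ 1, so result = 1
(p1 → (not p1 → (p1 → (p1 → (p2 → p3))))): 0.41 ≤ 1, so result = 1
(p3 → (p1 → (not p1 → (p1 → (p1 → (p2 → p3)))))): 0.88 ≤ 1, so result = 1
(p3 → (p3 → (p1 → (not p1 → (p1 → (p1 → (p2 → p3))))))): 0.88 ≤ 1, so result = 1
(p1 → (p3 → (p3 → (p1 → (not p1 → (p1 → (p1 → (p2 → p3)))))))): 0.41 ≤ 1, so result = 1
(p3 → (p1 → (p3 → (p3 → (p1 → (not p1 → (p1 → (p1 → (p2 → p3))))))))): 0.88 ≤ 1, so result = 1
(p2 → (p3 → (p1 → (p3 → (p3 → (p1 → (not p1 → (p1 → (p1 → (p2 → p3)))))))))): 0.36 ≤ 1, so result = 1
(p2 → (p2 → (p3 → (p1 → (p3 → (p3 → (p1 → (not p1 → (p1 → (p1 → (p2 → p3))))))))))): 0.36 ≤ 1, so result = 1
(p1 → (p2 → (p2 → (p3 → (p1 → (p3 → (p3 → (p1 → (not p1 → (p1 → (p1 → (p2 → p3)))))))))))): 0.41 ≤ 1, so result = 1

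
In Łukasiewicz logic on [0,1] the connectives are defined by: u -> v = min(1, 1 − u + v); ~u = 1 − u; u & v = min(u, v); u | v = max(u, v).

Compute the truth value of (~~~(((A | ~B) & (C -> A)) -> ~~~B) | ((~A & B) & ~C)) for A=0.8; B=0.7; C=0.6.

0.50

~B: Łukasiewicz ¬ gives 1 − 0.7 = 0.3
(A | ~B) = max(0.8, 0.3) = 0.8
(C -> A): min(1, 1 − 0.6 + 0.8) = 1
((A | ~B) & (C -> A)) = min(0.8, 1) = 0.8
~B: Łukasiewicz ¬ gives 1 − 0.7 = 0.3
~~B: Łukasiewicz ¬ gives 1 − 0.3 = 0.7
~~~B: Łukasiewicz ¬ gives 1 − 0.7 = 0.3
(((A | ~B) & (C -> A)) -> ~~~B): min(1, 1 − 0.8 + 0.3) = 0.5
~(((A | ~B) & (C -> A)) -> ~~~B): Łukasiewicz ¬ gives 1 − 0.5 = 0.5
~~(((A | ~B) & (C -> A)) -> ~~~B): Łukasiewicz ¬ gives 1 − 0.5 = 0.5
~~~(((A | ~B) & (C -> A)) -> ~~~B): Łukasiewicz ¬ gives 1 − 0.5 = 0.5
~A: Łukasiewicz ¬ gives 1 − 0.8 = 0.2
(~A & B) = min(0.2, 0.7) = 0.2
~C: Łukasiewicz ¬ gives 1 − 0.6 = 0.4
((~A & B) & ~C) = min(0.2, 0.4) = 0.2
(~~~(((A | ~B) & (C -> A)) -> ~~~B) | ((~A & B) & ~C)) = max(0.5, 0.2) = 0.5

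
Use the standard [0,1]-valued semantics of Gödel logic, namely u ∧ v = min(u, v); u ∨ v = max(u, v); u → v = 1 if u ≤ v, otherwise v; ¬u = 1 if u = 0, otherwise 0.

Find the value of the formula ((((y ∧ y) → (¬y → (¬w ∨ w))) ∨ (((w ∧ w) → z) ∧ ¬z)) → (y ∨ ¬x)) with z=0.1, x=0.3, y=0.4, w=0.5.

0.40

(y ∧ y) = min(0.4, 0.4) = 0.4
¬y: Gödel ¬ of 0.4 = 0 (operand ≠ 0)
¬w: Gödel ¬ of 0.5 = 0 (operand ≠ 0)
(¬w ∨ w) = max(0, 0.5) = 0.5
(¬y → (¬w ∨ w)): 0 ≤ 0.5, so result = 1
((y ∧ y) → (¬y → (¬w ∨ w))): 0.4 ≤ 1, so result = 1
(w ∧ w) = min(0.5, 0.5) = 0.5
((w ∧ w) → z): 0.5 > 0.1, so result = 0.1
¬z: Gödel ¬ of 0.1 = 0 (operand ≠ 0)
(((w ∧ w) → z) ∧ ¬z) = min(0.1, 0) = 0
(((y ∧ y) → (¬y → (¬w ∨ w))) ∨ (((w ∧ w) → z) ∧ ¬z)) = max(1, 0) = 1
¬x: Gödel ¬ of 0.3 = 0 (operand ≠ 0)
(y ∨ ¬x) = max(0.4, 0) = 0.4
((((y ∧ y) → (¬y → (¬w ∨ w))) ∨ (((w ∧ w) → z) ∧ ¬z)) → (y ∨ ¬x)): 1 > 0.4, so result = 0.4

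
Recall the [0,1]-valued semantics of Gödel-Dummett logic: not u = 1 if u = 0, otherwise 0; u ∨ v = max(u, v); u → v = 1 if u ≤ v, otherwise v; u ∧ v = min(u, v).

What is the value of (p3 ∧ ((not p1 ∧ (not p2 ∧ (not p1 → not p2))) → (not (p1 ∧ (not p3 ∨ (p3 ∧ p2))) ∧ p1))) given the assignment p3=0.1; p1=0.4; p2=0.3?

not p1: Gödel ¬ of 0.4 = 0 (operand ≠ 0)
not p2: Gödel ¬ of 0.3 = 0 (operand ≠ 0)
not p1: Gödel ¬ of 0.4 = 0 (operand ≠ 0)
not p2: Gödel ¬ of 0.3 = 0 (operand ≠ 0)
(not p1 → not p2): 0 ≤ 0, so result = 1
(not p2 ∧ (not p1 → not p2)) = min(0, 1) = 0
(not p1 ∧ (not p2 ∧ (not p1 → not p2))) = min(0, 0) = 0
not p3: Gödel ¬ of 0.1 = 0 (operand ≠ 0)
(p3 ∧ p2) = min(0.1, 0.3) = 0.1
(not p3 ∨ (p3 ∧ p2)) = max(0, 0.1) = 0.1
(p1 ∧ (not p3 ∨ (p3 ∧ p2))) = min(0.4, 0.1) = 0.1
not (p1 ∧ (not p3 ∨ (p3 ∧ p2))): Gödel ¬ of 0.1 = 0 (operand ≠ 0)
(not (p1 ∧ (not p3 ∨ (p3 ∧ p2))) ∧ p1) = min(0, 0.4) = 0
((not p1 ∧ (not p2 ∧ (not p1 → not p2))) → (not (p1 ∧ (not p3 ∨ (p3 ∧ p2))) ∧ p1)): 0 ≤ 0, so result = 1
(p3 ∧ ((not p1 ∧ (not p2 ∧ (not p1 → not p2))) → (not (p1 ∧ (not p3 ∨ (p3 ∧ p2))) ∧ p1))) = min(0.1, 1) = 0.1

0.10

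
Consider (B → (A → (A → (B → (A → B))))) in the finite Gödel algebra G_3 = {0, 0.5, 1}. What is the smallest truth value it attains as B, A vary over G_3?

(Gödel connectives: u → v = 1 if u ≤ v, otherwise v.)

1.00

Every assignment gives 1. For instance at B = 0, A = 0:
  (A → B): 0 ≤ 0, so result = 1
  (B → (A → B)): 0 ≤ 1, so result = 1
  (A → (B → (A → B))): 0 ≤ 1, so result = 1
  (A → (A → (B → (A → B)))): 0 ≤ 1, so result = 1
  (B → (A → (A → (B → (A → B))))): 0 ≤ 1, so result = 1
All 9 assignments give value 1 — the formula is a G_3-tautology.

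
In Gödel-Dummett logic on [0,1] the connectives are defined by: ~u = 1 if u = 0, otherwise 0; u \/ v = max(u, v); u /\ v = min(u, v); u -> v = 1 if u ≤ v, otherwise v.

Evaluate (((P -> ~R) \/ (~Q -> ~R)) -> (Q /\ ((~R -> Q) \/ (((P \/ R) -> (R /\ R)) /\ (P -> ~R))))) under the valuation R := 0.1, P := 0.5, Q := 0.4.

0.40

~R: Gödel ¬ of 0.1 = 0 (operand ≠ 0)
(P -> ~R): 0.5 > 0, so result = 0
~Q: Gödel ¬ of 0.4 = 0 (operand ≠ 0)
~R: Gödel ¬ of 0.1 = 0 (operand ≠ 0)
(~Q -> ~R): 0 ≤ 0, so result = 1
((P -> ~R) \/ (~Q -> ~R)) = max(0, 1) = 1
~R: Gödel ¬ of 0.1 = 0 (operand ≠ 0)
(~R -> Q): 0 ≤ 0.4, so result = 1
(P \/ R) = max(0.5, 0.1) = 0.5
(R /\ R) = min(0.1, 0.1) = 0.1
((P \/ R) -> (R /\ R)): 0.5 > 0.1, so result = 0.1
~R: Gödel ¬ of 0.1 = 0 (operand ≠ 0)
(P -> ~R): 0.5 > 0, so result = 0
(((P \/ R) -> (R /\ R)) /\ (P -> ~R)) = min(0.1, 0) = 0
((~R -> Q) \/ (((P \/ R) -> (R /\ R)) /\ (P -> ~R))) = max(1, 0) = 1
(Q /\ ((~R -> Q) \/ (((P \/ R) -> (R /\ R)) /\ (P -> ~R)))) = min(0.4, 1) = 0.4
(((P -> ~R) \/ (~Q -> ~R)) -> (Q /\ ((~R -> Q) \/ (((P \/ R) -> (R /\ R)) /\ (P -> ~R))))): 1 > 0.4, so result = 0.4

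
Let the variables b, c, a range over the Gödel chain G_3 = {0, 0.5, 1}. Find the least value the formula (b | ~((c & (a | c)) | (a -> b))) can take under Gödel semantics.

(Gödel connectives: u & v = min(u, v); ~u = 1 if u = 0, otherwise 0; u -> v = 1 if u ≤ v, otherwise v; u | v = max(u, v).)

The minimum is attained at b = 0, c = 0, a = 0:
  (a | c) = max(0, 0) = 0
  (c & (a | c)) = min(0, 0) = 0
  (a -> b): 0 ≤ 0, so result = 1
  ((c & (a | c)) | (a -> b)) = max(0, 1) = 1
  ~((c & (a | c)) | (a -> b)): Gödel ¬ of 1 = 0 (operand ≠ 0)
  (b | ~((c & (a | c)) | (a -> b))) = max(0, 0) = 0
Checking all 27 assignments confirms none give a value below 0.00.

0.00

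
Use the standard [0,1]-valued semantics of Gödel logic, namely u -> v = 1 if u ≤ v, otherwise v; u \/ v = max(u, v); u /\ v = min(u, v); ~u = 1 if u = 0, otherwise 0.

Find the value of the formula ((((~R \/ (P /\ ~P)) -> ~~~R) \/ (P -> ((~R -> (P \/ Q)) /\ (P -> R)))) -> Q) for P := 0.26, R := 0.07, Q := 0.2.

0.20

~R: Gödel ¬ of 0.07 = 0 (operand ≠ 0)
~P: Gödel ¬ of 0.26 = 0 (operand ≠ 0)
(P /\ ~P) = min(0.26, 0) = 0
(~R \/ (P /\ ~P)) = max(0, 0) = 0
~R: Gödel ¬ of 0.07 = 0 (operand ≠ 0)
~~R: Gödel ¬ of 0 = 1 (operand is 0)
~~~R: Gödel ¬ of 1 = 0 (operand ≠ 0)
((~R \/ (P /\ ~P)) -> ~~~R): 0 ≤ 0, so result = 1
~R: Gödel ¬ of 0.07 = 0 (operand ≠ 0)
(P \/ Q) = max(0.26, 0.2) = 0.26
(~R -> (P \/ Q)): 0 ≤ 0.26, so result = 1
(P -> R): 0.26 > 0.07, so result = 0.07
((~R -> (P \/ Q)) /\ (P -> R)) = min(1, 0.07) = 0.07
(P -> ((~R -> (P \/ Q)) /\ (P -> R))): 0.26 > 0.07, so result = 0.07
(((~R \/ (P /\ ~P)) -> ~~~R) \/ (P -> ((~R -> (P \/ Q)) /\ (P -> R)))) = max(1, 0.07) = 1
((((~R \/ (P /\ ~P)) -> ~~~R) \/ (P -> ((~R -> (P \/ Q)) /\ (P -> R)))) -> Q): 1 > 0.2, so result = 0.2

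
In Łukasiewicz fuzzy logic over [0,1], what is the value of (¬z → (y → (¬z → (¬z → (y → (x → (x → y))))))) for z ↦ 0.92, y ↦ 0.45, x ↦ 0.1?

1.00

¬z: Łukasiewicz ¬ gives 1 − 0.92 = 0.08
¬z: Łukasiewicz ¬ gives 1 − 0.92 = 0.08
¬z: Łukasiewicz ¬ gives 1 − 0.92 = 0.08
(x → y): min(1, 1 − 0.1 + 0.45) = 1
(x → (x → y)): min(1, 1 − 0.1 + 1) = 1
(y → (x → (x → y))): min(1, 1 − 0.45 + 1) = 1
(¬z → (y → (x → (x → y)))): min(1, 1 − 0.08 + 1) = 1
(¬z → (¬z → (y → (x → (x → y))))): min(1, 1 − 0.08 + 1) = 1
(y → (¬z → (¬z → (y → (x → (x → y)))))): min(1, 1 − 0.45 + 1) = 1
(¬z → (y → (¬z → (¬z → (y → (x → (x → y))))))): min(1, 1 − 0.08 + 1) = 1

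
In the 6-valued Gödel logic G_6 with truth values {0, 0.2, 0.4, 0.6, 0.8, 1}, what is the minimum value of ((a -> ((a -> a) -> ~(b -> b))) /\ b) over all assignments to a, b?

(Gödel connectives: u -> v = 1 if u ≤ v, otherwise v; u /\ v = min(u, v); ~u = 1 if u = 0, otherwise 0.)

The minimum is attained at a = 0, b = 0:
  (a -> a): 0 ≤ 0, so result = 1
  (b -> b): 0 ≤ 0, so result = 1
  ~(b -> b): Gödel ¬ of 1 = 0 (operand ≠ 0)
  ((a -> a) -> ~(b -> b)): 1 > 0, so result = 0
  (a -> ((a -> a) -> ~(b -> b))): 0 ≤ 0, so result = 1
  ((a -> ((a -> a) -> ~(b -> b))) /\ b) = min(1, 0) = 0
Checking all 36 assignments confirms none give a value below 0.00.

0.00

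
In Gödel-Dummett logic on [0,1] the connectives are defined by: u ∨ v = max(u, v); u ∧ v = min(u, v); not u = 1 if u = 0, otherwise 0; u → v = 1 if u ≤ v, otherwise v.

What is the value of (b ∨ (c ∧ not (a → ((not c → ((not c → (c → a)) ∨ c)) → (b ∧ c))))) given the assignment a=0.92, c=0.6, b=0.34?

0.34

not c: Gödel ¬ of 0.6 = 0 (operand ≠ 0)
not c: Gödel ¬ of 0.6 = 0 (operand ≠ 0)
(c → a): 0.6 ≤ 0.92, so result = 1
(not c → (c → a)): 0 ≤ 1, so result = 1
((not c → (c → a)) ∨ c) = max(1, 0.6) = 1
(not c → ((not c → (c → a)) ∨ c)): 0 ≤ 1, so result = 1
(b ∧ c) = min(0.34, 0.6) = 0.34
((not c → ((not c → (c → a)) ∨ c)) → (b ∧ c)): 1 > 0.34, so result = 0.34
(a → ((not c → ((not c → (c → a)) ∨ c)) → (b ∧ c))): 0.92 > 0.34, so result = 0.34
not (a → ((not c → ((not c → (c → a)) ∨ c)) → (b ∧ c))): Gödel ¬ of 0.34 = 0 (operand ≠ 0)
(c ∧ not (a → ((not c → ((not c → (c → a)) ∨ c)) → (b ∧ c)))) = min(0.6, 0) = 0
(b ∨ (c ∧ not (a → ((not c → ((not c → (c → a)) ∨ c)) → (b ∧ c))))) = max(0.34, 0) = 0.34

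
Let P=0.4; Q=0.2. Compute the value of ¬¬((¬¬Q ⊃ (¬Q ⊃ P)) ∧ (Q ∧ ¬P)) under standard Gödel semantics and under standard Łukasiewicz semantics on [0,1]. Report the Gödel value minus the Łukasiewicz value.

-0.20

Gödel evaluation:
  ¬Q: Gödel ¬ of 0.2 = 0 (operand ≠ 0)
  ¬¬Q: Gödel ¬ of 0 = 1 (operand is 0)
  ¬Q: Gödel ¬ of 0.2 = 0 (operand ≠ 0)
  (¬Q ⊃ P): 0 ≤ 0.4, so result = 1
  (¬¬Q ⊃ (¬Q ⊃ P)): 1 ≤ 1, so result = 1
  ¬P: Gödel ¬ of 0.4 = 0 (operand ≠ 0)
  (Q ∧ ¬P) = min(0.2, 0) = 0
  ((¬¬Q ⊃ (¬Q ⊃ P)) ∧ (Q ∧ ¬P)) = min(1, 0) = 0
  ¬((¬¬Q ⊃ (¬Q ⊃ P)) ∧ (Q ∧ ¬P)): Gödel ¬ of 0 = 1 (operand is 0)
  ¬¬((¬¬Q ⊃ (¬Q ⊃ P)) ∧ (Q ∧ ¬P)): Gödel ¬ of 1 = 0 (operand ≠ 0)
  Gödel value = 0
Łukasiewicz evaluation:
  ¬Q: Łukasiewicz ¬ gives 1 − 0.2 = 0.8
  ¬¬Q: Łukasiewicz ¬ gives 1 − 0.8 = 0.2
  ¬Q: Łukasiewicz ¬ gives 1 − 0.2 = 0.8
  (¬Q ⊃ P): min(1, 1 − 0.8 + 0.4) = 0.6
  (¬¬Q ⊃ (¬Q ⊃ P)): min(1, 1 − 0.2 + 0.6) = 1
  ¬P: Łukasiewicz ¬ gives 1 − 0.4 = 0.6
  (Q ∧ ¬P) = min(0.2, 0.6) = 0.2
  ((¬¬Q ⊃ (¬Q ⊃ P)) ∧ (Q ∧ ¬P)) = min(1, 0.2) = 0.2
  ¬((¬¬Q ⊃ (¬Q ⊃ P)) ∧ (Q ∧ ¬P)): Łukasiewicz ¬ gives 1 − 0.2 = 0.8
  ¬¬((¬¬Q ⊃ (¬Q ⊃ P)) ∧ (Q ∧ ¬P)): Łukasiewicz ¬ gives 1 − 0.8 = 0.2
  Łukasiewicz value = 0.2
Difference: 0 − 0.2 = -0.20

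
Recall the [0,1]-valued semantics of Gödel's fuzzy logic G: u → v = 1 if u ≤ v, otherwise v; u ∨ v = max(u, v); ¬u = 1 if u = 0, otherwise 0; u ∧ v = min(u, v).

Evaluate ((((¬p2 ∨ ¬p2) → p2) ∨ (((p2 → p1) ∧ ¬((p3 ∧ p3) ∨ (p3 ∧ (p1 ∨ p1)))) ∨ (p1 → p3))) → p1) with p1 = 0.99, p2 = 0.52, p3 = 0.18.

¬p2: Gödel ¬ of 0.52 = 0 (operand ≠ 0)
¬p2: Gödel ¬ of 0.52 = 0 (operand ≠ 0)
(¬p2 ∨ ¬p2) = max(0, 0) = 0
((¬p2 ∨ ¬p2) → p2): 0 ≤ 0.52, so result = 1
(p2 → p1): 0.52 ≤ 0.99, so result = 1
(p3 ∧ p3) = min(0.18, 0.18) = 0.18
(p1 ∨ p1) = max(0.99, 0.99) = 0.99
(p3 ∧ (p1 ∨ p1)) = min(0.18, 0.99) = 0.18
((p3 ∧ p3) ∨ (p3 ∧ (p1 ∨ p1))) = max(0.18, 0.18) = 0.18
¬((p3 ∧ p3) ∨ (p3 ∧ (p1 ∨ p1))): Gödel ¬ of 0.18 = 0 (operand ≠ 0)
((p2 → p1) ∧ ¬((p3 ∧ p3) ∨ (p3 ∧ (p1 ∨ p1)))) = min(1, 0) = 0
(p1 → p3): 0.99 > 0.18, so result = 0.18
(((p2 → p1) ∧ ¬((p3 ∧ p3) ∨ (p3 ∧ (p1 ∨ p1)))) ∨ (p1 → p3)) = max(0, 0.18) = 0.18
(((¬p2 ∨ ¬p2) → p2) ∨ (((p2 → p1) ∧ ¬((p3 ∧ p3) ∨ (p3 ∧ (p1 ∨ p1)))) ∨ (p1 → p3))) = max(1, 0.18) = 1
((((¬p2 ∨ ¬p2) → p2) ∨ (((p2 → p1) ∧ ¬((p3 ∧ p3) ∨ (p3 ∧ (p1 ∨ p1)))) ∨ (p1 → p3))) → p1): 1 > 0.99, so result = 0.99

0.99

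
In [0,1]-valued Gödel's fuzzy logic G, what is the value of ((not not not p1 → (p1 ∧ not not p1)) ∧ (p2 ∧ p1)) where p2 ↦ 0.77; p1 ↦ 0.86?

0.77

not p1: Gödel ¬ of 0.86 = 0 (operand ≠ 0)
not not p1: Gödel ¬ of 0 = 1 (operand is 0)
not not not p1: Gödel ¬ of 1 = 0 (operand ≠ 0)
not p1: Gödel ¬ of 0.86 = 0 (operand ≠ 0)
not not p1: Gödel ¬ of 0 = 1 (operand is 0)
(p1 ∧ not not p1) = min(0.86, 1) = 0.86
(not not not p1 → (p1 ∧ not not p1)): 0 ≤ 0.86, so result = 1
(p2 ∧ p1) = min(0.77, 0.86) = 0.77
((not not not p1 → (p1 ∧ not not p1)) ∧ (p2 ∧ p1)) = min(1, 0.77) = 0.77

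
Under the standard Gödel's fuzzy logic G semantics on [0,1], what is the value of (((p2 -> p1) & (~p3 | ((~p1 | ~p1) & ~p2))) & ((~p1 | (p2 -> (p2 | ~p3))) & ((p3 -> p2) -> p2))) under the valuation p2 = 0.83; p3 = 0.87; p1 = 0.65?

(p2 -> p1): 0.83 > 0.65, so result = 0.65
~p3: Gödel ¬ of 0.87 = 0 (operand ≠ 0)
~p1: Gödel ¬ of 0.65 = 0 (operand ≠ 0)
~p1: Gödel ¬ of 0.65 = 0 (operand ≠ 0)
(~p1 | ~p1) = max(0, 0) = 0
~p2: Gödel ¬ of 0.83 = 0 (operand ≠ 0)
((~p1 | ~p1) & ~p2) = min(0, 0) = 0
(~p3 | ((~p1 | ~p1) & ~p2)) = max(0, 0) = 0
((p2 -> p1) & (~p3 | ((~p1 | ~p1) & ~p2))) = min(0.65, 0) = 0
~p1: Gödel ¬ of 0.65 = 0 (operand ≠ 0)
~p3: Gödel ¬ of 0.87 = 0 (operand ≠ 0)
(p2 | ~p3) = max(0.83, 0) = 0.83
(p2 -> (p2 | ~p3)): 0.83 ≤ 0.83, so result = 1
(~p1 | (p2 -> (p2 | ~p3))) = max(0, 1) = 1
(p3 -> p2): 0.87 > 0.83, so result = 0.83
((p3 -> p2) -> p2): 0.83 ≤ 0.83, so result = 1
((~p1 | (p2 -> (p2 | ~p3))) & ((p3 -> p2) -> p2)) = min(1, 1) = 1
(((p2 -> p1) & (~p3 | ((~p1 | ~p1) & ~p2))) & ((~p1 | (p2 -> (p2 | ~p3))) & ((p3 -> p2) -> p2))) = min(0, 1) = 0

0.00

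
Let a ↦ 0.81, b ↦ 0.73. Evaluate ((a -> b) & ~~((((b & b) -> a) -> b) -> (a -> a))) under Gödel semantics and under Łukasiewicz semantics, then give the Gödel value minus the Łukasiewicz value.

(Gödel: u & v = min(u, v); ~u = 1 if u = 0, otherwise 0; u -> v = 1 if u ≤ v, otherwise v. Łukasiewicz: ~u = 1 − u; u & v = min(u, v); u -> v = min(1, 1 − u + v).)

-0.19

Gödel evaluation:
  (a -> b): 0.81 > 0.73, so result = 0.73
  (b & b) = min(0.73, 0.73) = 0.73
  ((b & b) -> a): 0.73 ≤ 0.81, so result = 1
  (((b & b) -> a) -> b): 1 > 0.73, so result = 0.73
  (a -> a): 0.81 ≤ 0.81, so result = 1
  ((((b & b) -> a) -> b) -> (a -> a)): 0.73 ≤ 1, so result = 1
  ~((((b & b) -> a) -> b) -> (a -> a)): Gödel ¬ of 1 = 0 (operand ≠ 0)
  ~~((((b & b) -> a) -> b) -> (a -> a)): Gödel ¬ of 0 = 1 (operand is 0)
  ((a -> b) & ~~((((b & b) -> a) -> b) -> (a -> a))) = min(0.73, 1) = 0.73
  Gödel value = 0.73
Łukasiewicz evaluation:
  (a -> b): min(1, 1 − 0.81 + 0.73) = 0.92
  (b & b) = min(0.73, 0.73) = 0.73
  ((b & b) -> a): min(1, 1 − 0.73 + 0.81) = 1
  (((b & b) -> a) -> b): min(1, 1 − 1 + 0.73) = 0.73
  (a -> a): min(1, 1 − 0.81 + 0.81) = 1
  ((((b & b) -> a) -> b) -> (a -> a)): min(1, 1 − 0.73 + 1) = 1
  ~((((b & b) -> a) -> b) -> (a -> a)): Łukasiewicz ¬ gives 1 − 1 = 0
  ~~((((b & b) -> a) -> b) -> (a -> a)): Łukasiewicz ¬ gives 1 − 0 = 1
  ((a -> b) & ~~((((b & b) -> a) -> b) -> (a -> a))) = min(0.92, 1) = 0.92
  Łukasiewicz value = 0.92
Difference: 0.73 − 0.92 = -0.19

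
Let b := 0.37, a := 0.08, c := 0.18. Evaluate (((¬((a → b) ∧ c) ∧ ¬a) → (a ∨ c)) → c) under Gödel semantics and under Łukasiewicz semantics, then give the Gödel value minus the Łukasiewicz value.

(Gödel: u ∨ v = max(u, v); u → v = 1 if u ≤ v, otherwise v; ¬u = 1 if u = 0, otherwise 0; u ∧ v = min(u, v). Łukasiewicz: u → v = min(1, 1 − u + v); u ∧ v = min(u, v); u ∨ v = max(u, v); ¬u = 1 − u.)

Gödel evaluation:
  (a → b): 0.08 ≤ 0.37, so result = 1
  ((a → b) ∧ c) = min(1, 0.18) = 0.18
  ¬((a → b) ∧ c): Gödel ¬ of 0.18 = 0 (operand ≠ 0)
  ¬a: Gödel ¬ of 0.08 = 0 (operand ≠ 0)
  (¬((a → b) ∧ c) ∧ ¬a) = min(0, 0) = 0
  (a ∨ c) = max(0.08, 0.18) = 0.18
  ((¬((a → b) ∧ c) ∧ ¬a) → (a ∨ c)): 0 ≤ 0.18, so result = 1
  (((¬((a → b) ∧ c) ∧ ¬a) → (a ∨ c)) → c): 1 > 0.18, so result = 0.18
  Gödel value = 0.18
Łukasiewicz evaluation:
  (a → b): min(1, 1 − 0.08 + 0.37) = 1
  ((a → b) ∧ c) = min(1, 0.18) = 0.18
  ¬((a → b) ∧ c): Łukasiewicz ¬ gives 1 − 0.18 = 0.82
  ¬a: Łukasiewicz ¬ gives 1 − 0.08 = 0.92
  (¬((a → b) ∧ c) ∧ ¬a) = min(0.82, 0.92) = 0.82
  (a ∨ c) = max(0.08, 0.18) = 0.18
  ((¬((a → b) ∧ c) ∧ ¬a) → (a ∨ c)): min(1, 1 − 0.82 + 0.18) = 0.36
  (((¬((a → b) ∧ c) ∧ ¬a) → (a ∨ c)) → c): min(1, 1 − 0.36 + 0.18) = 0.82
  Łukasiewicz value = 0.82
Difference: 0.18 − 0.82 = -0.64

-0.64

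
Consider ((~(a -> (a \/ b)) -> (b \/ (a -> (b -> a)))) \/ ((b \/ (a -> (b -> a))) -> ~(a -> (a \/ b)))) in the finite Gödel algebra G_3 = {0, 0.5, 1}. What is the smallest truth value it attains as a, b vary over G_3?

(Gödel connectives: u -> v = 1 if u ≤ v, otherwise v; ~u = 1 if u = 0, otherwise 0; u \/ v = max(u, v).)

1.00

Every assignment gives 1. For instance at a = 0, b = 0:
  (a \/ b) = max(0, 0) = 0
  (a -> (a \/ b)): 0 ≤ 0, so result = 1
  ~(a -> (a \/ b)): Gödel ¬ of 1 = 0 (operand ≠ 0)
  (b -> a): 0 ≤ 0, so result = 1
  (a -> (b -> a)): 0 ≤ 1, so result = 1
  (b \/ (a -> (b -> a))) = max(0, 1) = 1
  (~(a -> (a \/ b)) -> (b \/ (a -> (b -> a)))): 0 ≤ 1, so result = 1
  (b -> a): 0 ≤ 0, so result = 1
  (a -> (b -> a)): 0 ≤ 1, so result = 1
  (b \/ (a -> (b -> a))) = max(0, 1) = 1
  (a \/ b) = max(0, 0) = 0
  (a -> (a \/ b)): 0 ≤ 0, so result = 1
  ~(a -> (a \/ b)): Gödel ¬ of 1 = 0 (operand ≠ 0)
  ((b \/ (a -> (b -> a))) -> ~(a -> (a \/ b))): 1 > 0, so result = 0
  ((~(a -> (a \/ b)) -> (b \/ (a -> (b -> a)))) \/ ((b \/ (a -> (b -> a))) -> ~(a -> (a \/ b)))) = max(1, 0) = 1
All 9 assignments give value 1 — the formula is a G_3-tautology.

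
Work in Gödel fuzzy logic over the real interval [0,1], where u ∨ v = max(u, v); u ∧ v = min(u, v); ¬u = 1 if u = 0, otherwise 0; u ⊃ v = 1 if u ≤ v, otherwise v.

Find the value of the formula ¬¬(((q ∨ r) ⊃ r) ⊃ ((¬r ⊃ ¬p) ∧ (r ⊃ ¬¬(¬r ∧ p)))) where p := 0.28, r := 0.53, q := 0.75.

0.00

(q ∨ r) = max(0.75, 0.53) = 0.75
((q ∨ r) ⊃ r): 0.75 > 0.53, so result = 0.53
¬r: Gödel ¬ of 0.53 = 0 (operand ≠ 0)
¬p: Gödel ¬ of 0.28 = 0 (operand ≠ 0)
(¬r ⊃ ¬p): 0 ≤ 0, so result = 1
¬r: Gödel ¬ of 0.53 = 0 (operand ≠ 0)
(¬r ∧ p) = min(0, 0.28) = 0
¬(¬r ∧ p): Gödel ¬ of 0 = 1 (operand is 0)
¬¬(¬r ∧ p): Gödel ¬ of 1 = 0 (operand ≠ 0)
(r ⊃ ¬¬(¬r ∧ p)): 0.53 > 0, so result = 0
((¬r ⊃ ¬p) ∧ (r ⊃ ¬¬(¬r ∧ p))) = min(1, 0) = 0
(((q ∨ r) ⊃ r) ⊃ ((¬r ⊃ ¬p) ∧ (r ⊃ ¬¬(¬r ∧ p)))): 0.53 > 0, so result = 0
¬(((q ∨ r) ⊃ r) ⊃ ((¬r ⊃ ¬p) ∧ (r ⊃ ¬¬(¬r ∧ p)))): Gödel ¬ of 0 = 1 (operand is 0)
¬¬(((q ∨ r) ⊃ r) ⊃ ((¬r ⊃ ¬p) ∧ (r ⊃ ¬¬(¬r ∧ p)))): Gödel ¬ of 1 = 0 (operand ≠ 0)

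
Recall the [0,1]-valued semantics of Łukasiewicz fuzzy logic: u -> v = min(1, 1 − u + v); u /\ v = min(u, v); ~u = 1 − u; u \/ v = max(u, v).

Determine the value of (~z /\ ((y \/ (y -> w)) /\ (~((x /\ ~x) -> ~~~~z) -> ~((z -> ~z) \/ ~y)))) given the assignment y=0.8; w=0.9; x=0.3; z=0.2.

~z: Łukasiewicz ¬ gives 1 − 0.2 = 0.8
(y -> w): min(1, 1 − 0.8 + 0.9) = 1
(y \/ (y -> w)) = max(0.8, 1) = 1
~x: Łukasiewicz ¬ gives 1 − 0.3 = 0.7
(x /\ ~x) = min(0.3, 0.7) = 0.3
~z: Łukasiewicz ¬ gives 1 − 0.2 = 0.8
~~z: Łukasiewicz ¬ gives 1 − 0.8 = 0.2
~~~z: Łukasiewicz ¬ gives 1 − 0.2 = 0.8
~~~~z: Łukasiewicz ¬ gives 1 − 0.8 = 0.2
((x /\ ~x) -> ~~~~z): min(1, 1 − 0.3 + 0.2) = 0.9
~((x /\ ~x) -> ~~~~z): Łukasiewicz ¬ gives 1 − 0.9 = 0.1
~z: Łukasiewicz ¬ gives 1 − 0.2 = 0.8
(z -> ~z): min(1, 1 − 0.2 + 0.8) = 1
~y: Łukasiewicz ¬ gives 1 − 0.8 = 0.2
((z -> ~z) \/ ~y) = max(1, 0.2) = 1
~((z -> ~z) \/ ~y): Łukasiewicz ¬ gives 1 − 1 = 0
(~((x /\ ~x) -> ~~~~z) -> ~((z -> ~z) \/ ~y)): min(1, 1 − 0.1 + 0) = 0.9
((y \/ (y -> w)) /\ (~((x /\ ~x) -> ~~~~z) -> ~((z -> ~z) \/ ~y))) = min(1, 0.9) = 0.9
(~z /\ ((y \/ (y -> w)) /\ (~((x /\ ~x) -> ~~~~z) -> ~((z -> ~z) \/ ~y)))) = min(0.8, 0.9) = 0.8

0.80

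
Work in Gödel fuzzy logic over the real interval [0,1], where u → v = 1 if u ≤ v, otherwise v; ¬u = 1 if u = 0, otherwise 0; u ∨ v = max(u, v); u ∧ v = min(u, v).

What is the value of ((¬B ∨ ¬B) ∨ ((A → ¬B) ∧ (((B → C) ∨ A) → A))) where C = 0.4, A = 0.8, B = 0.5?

¬B: Gödel ¬ of 0.5 = 0 (operand ≠ 0)
¬B: Gödel ¬ of 0.5 = 0 (operand ≠ 0)
(¬B ∨ ¬B) = max(0, 0) = 0
¬B: Gödel ¬ of 0.5 = 0 (operand ≠ 0)
(A → ¬B): 0.8 > 0, so result = 0
(B → C): 0.5 > 0.4, so result = 0.4
((B → C) ∨ A) = max(0.4, 0.8) = 0.8
(((B → C) ∨ A) → A): 0.8 ≤ 0.8, so result = 1
((A → ¬B) ∧ (((B → C) ∨ A) → A)) = min(0, 1) = 0
((¬B ∨ ¬B) ∨ ((A → ¬B) ∧ (((B → C) ∨ A) → A))) = max(0, 0) = 0

0.00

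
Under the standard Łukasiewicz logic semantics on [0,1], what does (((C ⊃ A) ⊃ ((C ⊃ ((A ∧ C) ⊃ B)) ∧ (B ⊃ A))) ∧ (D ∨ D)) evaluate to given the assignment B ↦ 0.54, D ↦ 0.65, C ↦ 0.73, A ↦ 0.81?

(C ⊃ A): min(1, 1 − 0.73 + 0.81) = 1
(A ∧ C) = min(0.81, 0.73) = 0.73
((A ∧ C) ⊃ B): min(1, 1 − 0.73 + 0.54) = 0.81
(C ⊃ ((A ∧ C) ⊃ B)): min(1, 1 − 0.73 + 0.81) = 1
(B ⊃ A): min(1, 1 − 0.54 + 0.81) = 1
((C ⊃ ((A ∧ C) ⊃ B)) ∧ (B ⊃ A)) = min(1, 1) = 1
((C ⊃ A) ⊃ ((C ⊃ ((A ∧ C) ⊃ B)) ∧ (B ⊃ A))): min(1, 1 − 1 + 1) = 1
(D ∨ D) = max(0.65, 0.65) = 0.65
(((C ⊃ A) ⊃ ((C ⊃ ((A ∧ C) ⊃ B)) ∧ (B ⊃ A))) ∧ (D ∨ D)) = min(1, 0.65) = 0.65

0.65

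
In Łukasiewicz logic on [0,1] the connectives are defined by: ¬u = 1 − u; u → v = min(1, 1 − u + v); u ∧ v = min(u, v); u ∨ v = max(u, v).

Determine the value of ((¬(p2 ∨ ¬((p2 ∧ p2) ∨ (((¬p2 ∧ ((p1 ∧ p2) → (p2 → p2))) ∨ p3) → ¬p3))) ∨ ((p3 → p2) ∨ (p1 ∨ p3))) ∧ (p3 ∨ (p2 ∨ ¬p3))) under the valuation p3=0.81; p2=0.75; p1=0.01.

0.81

(p2 ∧ p2) = min(0.75, 0.75) = 0.75
¬p2: Łukasiewicz ¬ gives 1 − 0.75 = 0.25
(p1 ∧ p2) = min(0.01, 0.75) = 0.01
(p2 → p2): min(1, 1 − 0.75 + 0.75) = 1
((p1 ∧ p2) → (p2 → p2)): min(1, 1 − 0.01 + 1) = 1
(¬p2 ∧ ((p1 ∧ p2) → (p2 → p2))) = min(0.25, 1) = 0.25
((¬p2 ∧ ((p1 ∧ p2) → (p2 → p2))) ∨ p3) = max(0.25, 0.81) = 0.81
¬p3: Łukasiewicz ¬ gives 1 − 0.81 = 0.19
(((¬p2 ∧ ((p1 ∧ p2) → (p2 → p2))) ∨ p3) → ¬p3): min(1, 1 − 0.81 + 0.19) = 0.38
((p2 ∧ p2) ∨ (((¬p2 ∧ ((p1 ∧ p2) → (p2 → p2))) ∨ p3) → ¬p3)) = max(0.75, 0.38) = 0.75
¬((p2 ∧ p2) ∨ (((¬p2 ∧ ((p1 ∧ p2) → (p2 → p2))) ∨ p3) → ¬p3)): Łukasiewicz ¬ gives 1 − 0.75 = 0.25
(p2 ∨ ¬((p2 ∧ p2) ∨ (((¬p2 ∧ ((p1 ∧ p2) → (p2 → p2))) ∨ p3) → ¬p3))) = max(0.75, 0.25) = 0.75
¬(p2 ∨ ¬((p2 ∧ p2) ∨ (((¬p2 ∧ ((p1 ∧ p2) → (p2 → p2))) ∨ p3) → ¬p3))): Łukasiewicz ¬ gives 1 − 0.75 = 0.25
(p3 → p2): min(1, 1 − 0.81 + 0.75) = 0.94
(p1 ∨ p3) = max(0.01, 0.81) = 0.81
((p3 → p2) ∨ (p1 ∨ p3)) = max(0.94, 0.81) = 0.94
(¬(p2 ∨ ¬((p2 ∧ p2) ∨ (((¬p2 ∧ ((p1 ∧ p2) → (p2 → p2))) ∨ p3) → ¬p3))) ∨ ((p3 → p2) ∨ (p1 ∨ p3))) = max(0.25, 0.94) = 0.94
¬p3: Łukasiewicz ¬ gives 1 − 0.81 = 0.19
(p2 ∨ ¬p3) = max(0.75, 0.19) = 0.75
(p3 ∨ (p2 ∨ ¬p3)) = max(0.81, 0.75) = 0.81
((¬(p2 ∨ ¬((p2 ∧ p2) ∨ (((¬p2 ∧ ((p1 ∧ p2) → (p2 → p2))) ∨ p3) → ¬p3))) ∨ ((p3 → p2) ∨ (p1 ∨ p3))) ∧ (p3 ∨ (p2 ∨ ¬p3))) = min(0.94, 0.81) = 0.81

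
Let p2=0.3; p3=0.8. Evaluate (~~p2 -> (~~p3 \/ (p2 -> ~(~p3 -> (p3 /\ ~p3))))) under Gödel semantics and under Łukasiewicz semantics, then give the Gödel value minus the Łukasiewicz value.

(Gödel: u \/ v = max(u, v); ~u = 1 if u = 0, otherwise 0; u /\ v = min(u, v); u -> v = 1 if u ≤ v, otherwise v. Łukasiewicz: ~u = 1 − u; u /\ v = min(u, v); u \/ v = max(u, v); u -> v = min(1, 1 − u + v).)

0.00

Gödel evaluation:
  ~p2: Gödel ¬ of 0.3 = 0 (operand ≠ 0)
  ~~p2: Gödel ¬ of 0 = 1 (operand is 0)
  ~p3: Gödel ¬ of 0.8 = 0 (operand ≠ 0)
  ~~p3: Gödel ¬ of 0 = 1 (operand is 0)
  ~p3: Gödel ¬ of 0.8 = 0 (operand ≠ 0)
  ~p3: Gödel ¬ of 0.8 = 0 (operand ≠ 0)
  (p3 /\ ~p3) = min(0.8, 0) = 0
  (~p3 -> (p3 /\ ~p3)): 0 ≤ 0, so result = 1
  ~(~p3 -> (p3 /\ ~p3)): Gödel ¬ of 1 = 0 (operand ≠ 0)
  (p2 -> ~(~p3 -> (p3 /\ ~p3))): 0.3 > 0, so result = 0
  (~~p3 \/ (p2 -> ~(~p3 -> (p3 /\ ~p3)))) = max(1, 0) = 1
  (~~p2 -> (~~p3 \/ (p2 -> ~(~p3 -> (p3 /\ ~p3))))): 1 ≤ 1, so result = 1
  Gödel value = 1
Łukasiewicz evaluation:
  ~p2: Łukasiewicz ¬ gives 1 − 0.3 = 0.7
  ~~p2: Łukasiewicz ¬ gives 1 − 0.7 = 0.3
  ~p3: Łukasiewicz ¬ gives 1 − 0.8 = 0.2
  ~~p3: Łukasiewicz ¬ gives 1 − 0.2 = 0.8
  ~p3: Łukasiewicz ¬ gives 1 − 0.8 = 0.2
  ~p3: Łukasiewicz ¬ gives 1 − 0.8 = 0.2
  (p3 /\ ~p3) = min(0.8, 0.2) = 0.2
  (~p3 -> (p3 /\ ~p3)): min(1, 1 − 0.2 + 0.2) = 1
  ~(~p3 -> (p3 /\ ~p3)): Łukasiewicz ¬ gives 1 − 1 = 0
  (p2 -> ~(~p3 -> (p3 /\ ~p3))): min(1, 1 − 0.3 + 0) = 0.7
  (~~p3 \/ (p2 -> ~(~p3 -> (p3 /\ ~p3)))) = max(0.8, 0.7) = 0.8
  (~~p2 -> (~~p3 \/ (p2 -> ~(~p3 -> (p3 /\ ~p3))))): min(1, 1 − 0.3 + 0.8) = 1
  Łukasiewicz value = 1
Difference: 1 − 1 = 0.00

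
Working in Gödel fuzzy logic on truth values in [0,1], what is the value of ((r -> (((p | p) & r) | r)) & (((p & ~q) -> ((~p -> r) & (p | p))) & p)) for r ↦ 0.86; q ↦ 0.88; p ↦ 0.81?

0.81

(p | p) = max(0.81, 0.81) = 0.81
((p | p) & r) = min(0.81, 0.86) = 0.81
(((p | p) & r) | r) = max(0.81, 0.86) = 0.86
(r -> (((p | p) & r) | r)): 0.86 ≤ 0.86, so result = 1
~q: Gödel ¬ of 0.88 = 0 (operand ≠ 0)
(p & ~q) = min(0.81, 0) = 0
~p: Gödel ¬ of 0.81 = 0 (operand ≠ 0)
(~p -> r): 0 ≤ 0.86, so result = 1
(p | p) = max(0.81, 0.81) = 0.81
((~p -> r) & (p | p)) = min(1, 0.81) = 0.81
((p & ~q) -> ((~p -> r) & (p | p))): 0 ≤ 0.81, so result = 1
(((p & ~q) -> ((~p -> r) & (p | p))) & p) = min(1, 0.81) = 0.81
((r -> (((p | p) & r) | r)) & (((p & ~q) -> ((~p -> r) & (p | p))) & p)) = min(1, 0.81) = 0.81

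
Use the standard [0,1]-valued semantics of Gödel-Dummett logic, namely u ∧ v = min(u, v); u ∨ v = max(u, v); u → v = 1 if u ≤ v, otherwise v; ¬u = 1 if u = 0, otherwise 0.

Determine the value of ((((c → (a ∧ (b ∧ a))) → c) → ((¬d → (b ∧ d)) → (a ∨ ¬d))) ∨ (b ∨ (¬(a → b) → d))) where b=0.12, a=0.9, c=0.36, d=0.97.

(b ∧ a) = min(0.12, 0.9) = 0.12
(a ∧ (b ∧ a)) = min(0.9, 0.12) = 0.12
(c → (a ∧ (b ∧ a))): 0.36 > 0.12, so result = 0.12
((c → (a ∧ (b ∧ a))) → c): 0.12 ≤ 0.36, so result = 1
¬d: Gödel ¬ of 0.97 = 0 (operand ≠ 0)
(b ∧ d) = min(0.12, 0.97) = 0.12
(¬d → (b ∧ d)): 0 ≤ 0.12, so result = 1
¬d: Gödel ¬ of 0.97 = 0 (operand ≠ 0)
(a ∨ ¬d) = max(0.9, 0) = 0.9
((¬d → (b ∧ d)) → (a ∨ ¬d)): 1 > 0.9, so result = 0.9
(((c → (a ∧ (b ∧ a))) → c) → ((¬d → (b ∧ d)) → (a ∨ ¬d))): 1 > 0.9, so result = 0.9
(a → b): 0.9 > 0.12, so result = 0.12
¬(a → b): Gödel ¬ of 0.12 = 0 (operand ≠ 0)
(¬(a → b) → d): 0 ≤ 0.97, so result = 1
(b ∨ (¬(a → b) → d)) = max(0.12, 1) = 1
((((c → (a ∧ (b ∧ a))) → c) → ((¬d → (b ∧ d)) → (a ∨ ¬d))) ∨ (b ∨ (¬(a → b) → d))) = max(0.9, 1) = 1

1.00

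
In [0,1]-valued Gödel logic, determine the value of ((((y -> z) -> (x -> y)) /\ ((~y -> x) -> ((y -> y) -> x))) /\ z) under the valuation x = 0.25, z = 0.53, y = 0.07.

0.07

(y -> z): 0.07 ≤ 0.53, so result = 1
(x -> y): 0.25 > 0.07, so result = 0.07
((y -> z) -> (x -> y)): 1 > 0.07, so result = 0.07
~y: Gödel ¬ of 0.07 = 0 (operand ≠ 0)
(~y -> x): 0 ≤ 0.25, so result = 1
(y -> y): 0.07 ≤ 0.07, so result = 1
((y -> y) -> x): 1 > 0.25, so result = 0.25
((~y -> x) -> ((y -> y) -> x)): 1 > 0.25, so result = 0.25
(((y -> z) -> (x -> y)) /\ ((~y -> x) -> ((y -> y) -> x))) = min(0.07, 0.25) = 0.07
((((y -> z) -> (x -> y)) /\ ((~y -> x) -> ((y -> y) -> x))) /\ z) = min(0.07, 0.53) = 0.07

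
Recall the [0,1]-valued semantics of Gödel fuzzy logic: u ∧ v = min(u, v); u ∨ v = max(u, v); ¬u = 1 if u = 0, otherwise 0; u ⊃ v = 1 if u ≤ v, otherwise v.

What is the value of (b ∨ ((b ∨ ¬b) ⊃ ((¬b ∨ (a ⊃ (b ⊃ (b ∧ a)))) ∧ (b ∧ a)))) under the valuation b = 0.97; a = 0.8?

0.97

¬b: Gödel ¬ of 0.97 = 0 (operand ≠ 0)
(b ∨ ¬b) = max(0.97, 0) = 0.97
¬b: Gödel ¬ of 0.97 = 0 (operand ≠ 0)
(b ∧ a) = min(0.97, 0.8) = 0.8
(b ⊃ (b ∧ a)): 0.97 > 0.8, so result = 0.8
(a ⊃ (b ⊃ (b ∧ a))): 0.8 ≤ 0.8, so result = 1
(¬b ∨ (a ⊃ (b ⊃ (b ∧ a)))) = max(0, 1) = 1
(b ∧ a) = min(0.97, 0.8) = 0.8
((¬b ∨ (a ⊃ (b ⊃ (b ∧ a)))) ∧ (b ∧ a)) = min(1, 0.8) = 0.8
((b ∨ ¬b) ⊃ ((¬b ∨ (a ⊃ (b ⊃ (b ∧ a)))) ∧ (b ∧ a))): 0.97 > 0.8, so result = 0.8
(b ∨ ((b ∨ ¬b) ⊃ ((¬b ∨ (a ⊃ (b ⊃ (b ∧ a)))) ∧ (b ∧ a)))) = max(0.97, 0.8) = 0.97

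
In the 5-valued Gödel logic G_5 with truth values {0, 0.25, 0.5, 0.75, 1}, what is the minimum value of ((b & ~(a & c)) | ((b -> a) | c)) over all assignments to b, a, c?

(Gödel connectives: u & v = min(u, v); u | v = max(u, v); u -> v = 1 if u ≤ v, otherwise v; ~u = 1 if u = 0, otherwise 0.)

0.25

The minimum is attained at b = 0.25, a = 0, c = 0:
  (a & c) = min(0, 0) = 0
  ~(a & c): Gödel ¬ of 0 = 1 (operand is 0)
  (b & ~(a & c)) = min(0.25, 1) = 0.25
  (b -> a): 0.25 > 0, so result = 0
  ((b -> a) | c) = max(0, 0) = 0
  ((b & ~(a & c)) | ((b -> a) | c)) = max(0.25, 0) = 0.25
Checking all 125 assignments confirms none give a value below 0.25.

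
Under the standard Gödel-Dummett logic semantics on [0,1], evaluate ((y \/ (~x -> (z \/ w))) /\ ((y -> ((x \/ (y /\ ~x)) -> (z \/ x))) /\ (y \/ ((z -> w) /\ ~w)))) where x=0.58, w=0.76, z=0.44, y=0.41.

~x: Gödel ¬ of 0.58 = 0 (operand ≠ 0)
(z \/ w) = max(0.44, 0.76) = 0.76
(~x -> (z \/ w)): 0 ≤ 0.76, so result = 1
(y \/ (~x -> (z \/ w))) = max(0.41, 1) = 1
~x: Gödel ¬ of 0.58 = 0 (operand ≠ 0)
(y /\ ~x) = min(0.41, 0) = 0
(x \/ (y /\ ~x)) = max(0.58, 0) = 0.58
(z \/ x) = max(0.44, 0.58) = 0.58
((x \/ (y /\ ~x)) -> (z \/ x)): 0.58 ≤ 0.58, so result = 1
(y -> ((x \/ (y /\ ~x)) -> (z \/ x))): 0.41 ≤ 1, so result = 1
(z -> w): 0.44 ≤ 0.76, so result = 1
~w: Gödel ¬ of 0.76 = 0 (operand ≠ 0)
((z -> w) /\ ~w) = min(1, 0) = 0
(y \/ ((z -> w) /\ ~w)) = max(0.41, 0) = 0.41
((y -> ((x \/ (y /\ ~x)) -> (z \/ x))) /\ (y \/ ((z -> w) /\ ~w))) = min(1, 0.41) = 0.41
((y \/ (~x -> (z \/ w))) /\ ((y -> ((x \/ (y /\ ~x)) -> (z \/ x))) /\ (y \/ ((z -> w) /\ ~w)))) = min(1, 0.41) = 0.41

0.41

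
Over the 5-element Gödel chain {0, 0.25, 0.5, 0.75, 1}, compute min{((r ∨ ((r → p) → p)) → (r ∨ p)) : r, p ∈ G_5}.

The minimum is attained at r = 0.25, p = 0:
  (r → p): 0.25 > 0, so result = 0
  ((r → p) → p): 0 ≤ 0, so result = 1
  (r ∨ ((r → p) → p)) = max(0.25, 1) = 1
  (r ∨ p) = max(0.25, 0) = 0.25
  ((r ∨ ((r → p) → p)) → (r ∨ p)): 1 > 0.25, so result = 0.25
Checking all 25 assignments confirms none give a value below 0.25.

0.25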